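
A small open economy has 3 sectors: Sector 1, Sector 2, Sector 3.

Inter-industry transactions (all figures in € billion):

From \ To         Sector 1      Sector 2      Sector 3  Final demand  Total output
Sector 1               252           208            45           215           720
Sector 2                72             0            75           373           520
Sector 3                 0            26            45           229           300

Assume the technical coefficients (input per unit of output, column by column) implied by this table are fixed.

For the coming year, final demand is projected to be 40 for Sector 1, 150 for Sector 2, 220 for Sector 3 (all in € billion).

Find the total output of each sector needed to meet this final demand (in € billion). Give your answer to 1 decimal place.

x_1 = 275.9, x_2 = 245.9, x_3 = 273.3

Technical coefficients a_ij = z_ij / X_j:
  a_11 = 252/720 = 0.35, a_21 = 72/720 = 0.10, a_31 = 0/720 = 0.00
  a_12 = 208/520 = 0.40, a_22 = 0/520 = 0.00, a_32 = 26/520 = 0.05
  a_13 = 45/300 = 0.15, a_23 = 75/300 = 0.25, a_33 = 45/300 = 0.15
I − A =
  [   0.65    -0.40    -0.15]
  [  -0.10     1.00    -0.25]
  [   0.00    -0.05     0.85]
Cofactors of I−A, C_ij = (−1)^(i+j)·(minor ij) (rows/columns in the sector order above):
  C_11 = (1.00)(0.85) − (-0.25)(-0.05) = 0.8375
  C_12 = −[(-0.10)(0.85) − (-0.25)(0.00)] = 0.0850
  C_13 = (-0.10)(-0.05) − (1.00)(0.00) = 0.0050
  C_21 = −[(-0.40)(0.85) − (-0.15)(-0.05)] = 0.3475
  C_22 = (0.65)(0.85) − (-0.15)(0.00) = 0.5525
  C_23 = −[(0.65)(-0.05) − (-0.40)(0.00)] = 0.0325
  C_31 = (-0.40)(-0.25) − (-0.15)(1.00) = 0.2500
  C_32 = −[(0.65)(-0.25) − (-0.15)(-0.10)] = 0.1775
  C_33 = (0.65)(1.00) − (-0.40)(-0.10) = 0.6100
det(I−A) = Σ_j (I−A)_1j·C_1j = (0.65)(0.8375) + (-0.40)(0.0850) + (-0.15)(0.0050) = 0.509625
adj(I−A) = Cᵀ =
  [ 0.8375   0.3475   0.2500]
  [ 0.0850   0.5525   0.1775]
  [ 0.0050   0.0325   0.6100]
(I − A)⁻¹ = adj(I−A) / det(I−A) ≈
  [   1.6434     0.6819     0.4906]
  [   0.1668     1.0841     0.3483]
  [   0.0098     0.0638     1.1970]
x = (I − A)⁻¹ d = adj(I−A)·d / det(I−A), with det(I−A) = 0.509625:
  x_1 = (0.8375·40 + 0.3475·150 + 0.2500·220) / 0.509625 = 140.625 / 0.509625 ≈ 275.9
  x_2 = (0.0850·40 + 0.5525·150 + 0.1775·220) / 0.509625 = 125.325 / 0.509625 ≈ 245.9
  x_3 = (0.0050·40 + 0.0325·150 + 0.6100·220) / 0.509625 = 139.275 / 0.509625 ≈ 273.3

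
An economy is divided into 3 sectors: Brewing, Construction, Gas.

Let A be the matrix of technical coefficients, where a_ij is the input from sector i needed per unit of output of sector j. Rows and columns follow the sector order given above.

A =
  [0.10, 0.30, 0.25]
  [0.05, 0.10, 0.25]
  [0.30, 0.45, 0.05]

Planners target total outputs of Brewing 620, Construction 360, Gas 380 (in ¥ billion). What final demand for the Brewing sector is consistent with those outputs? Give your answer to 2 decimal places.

I − A =
  [   0.90    -0.30    -0.25]
  [  -0.05     0.90    -0.25]
  [  -0.30    -0.45     0.95]
d = (I − A) x:
  d_1 = (+0.90)·620 + (-0.30)·360 + (-0.25)·380 = 355.00
  d_2 = (-0.05)·620 + (+0.90)·360 + (-0.25)·380 = 198.00
  d_3 = (-0.30)·620 + (-0.45)·360 + (+0.95)·380 = 13.00

d_1 = 355.00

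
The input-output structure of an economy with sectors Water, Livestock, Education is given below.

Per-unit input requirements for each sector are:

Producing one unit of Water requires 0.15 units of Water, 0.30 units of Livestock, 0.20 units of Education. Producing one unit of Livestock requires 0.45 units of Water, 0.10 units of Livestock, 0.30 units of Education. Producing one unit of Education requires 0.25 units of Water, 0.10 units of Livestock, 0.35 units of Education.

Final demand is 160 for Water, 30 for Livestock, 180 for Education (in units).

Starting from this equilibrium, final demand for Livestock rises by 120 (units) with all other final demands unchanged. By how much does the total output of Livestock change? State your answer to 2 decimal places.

I − A =
  [   0.85    -0.45    -0.25]
  [  -0.30     0.90    -0.10]
  [  -0.20    -0.30     0.65]
Cofactors of I−A, C_ij = (−1)^(i+j)·(minor ij) (rows/columns in the sector order above):
  C_11 = (0.90)(0.65) − (-0.10)(-0.30) = 0.5550
  C_12 = −[(-0.30)(0.65) − (-0.10)(-0.20)] = 0.2150
  C_13 = (-0.30)(-0.30) − (0.90)(-0.20) = 0.2700
  C_21 = −[(-0.45)(0.65) − (-0.25)(-0.30)] = 0.3675
  C_22 = (0.85)(0.65) − (-0.25)(-0.20) = 0.5025
  C_23 = −[(0.85)(-0.30) − (-0.45)(-0.20)] = 0.3450
  C_31 = (-0.45)(-0.10) − (-0.25)(0.90) = 0.2700
  C_32 = −[(0.85)(-0.10) − (-0.25)(-0.30)] = 0.1600
  C_33 = (0.85)(0.90) − (-0.45)(-0.30) = 0.6300
det(I−A) = Σ_j (I−A)_1j·C_1j = (0.85)(0.5550) + (-0.45)(0.2150) + (-0.25)(0.2700) = 0.3075
adj(I−A) = Cᵀ =
  [ 0.5550   0.3675   0.2700]
  [ 0.2150   0.5025   0.1600]
  [ 0.2700   0.3450   0.6300]
(I − A)⁻¹ = adj(I−A) / det(I−A) ≈
  [   1.8049     1.1951     0.8780]
  [   0.6992     1.6341     0.5203]
  [   0.8780     1.1220     2.0488]
Δx = (I − A)⁻¹ Δd with Δd having +120 in the Livestock component and 0 elsewhere.
So Δx_2 = L_22 · (+120), where L_22 = adj(I−A)_22 / det(I−A) = 0.5025 / 0.3075.
Δx_2 = 0.5025 × (+120) / 0.3075 = 60.30 / 0.3075 ≈ 196.10.

Δx_2 = 196.10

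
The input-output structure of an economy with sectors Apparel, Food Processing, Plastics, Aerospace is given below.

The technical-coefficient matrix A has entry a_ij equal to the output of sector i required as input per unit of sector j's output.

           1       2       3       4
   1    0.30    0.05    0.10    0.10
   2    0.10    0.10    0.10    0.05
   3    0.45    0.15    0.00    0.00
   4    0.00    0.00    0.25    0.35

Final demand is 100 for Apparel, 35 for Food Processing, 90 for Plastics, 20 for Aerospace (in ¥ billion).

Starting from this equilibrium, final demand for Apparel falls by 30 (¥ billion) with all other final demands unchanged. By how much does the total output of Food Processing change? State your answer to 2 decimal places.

I − A =
  [   0.70    -0.05    -0.10    -0.10]
  [  -0.10     0.90    -0.10    -0.05]
  [  -0.45    -0.15     1.00     0.00]
  [   0.00     0.00    -0.25     0.65]
Compute the cofactors C_ij = (−1)^(i+j)·(3×3 minor ij) of I−A; the adjugate is their transpose:
adj(I−A) = Cᵀ =
  [ 0.573375   0.046000   0.084875   0.091750]
  [ 0.099875   0.414500   0.063250   0.047250]
  [ 0.273000   0.082875   0.406250   0.048375]
  [ 0.105000   0.031875   0.156250   0.570250]
det(I−A) = Σ_j (I−A)_1j·C_1j = (0.70)(0.573375) + (-0.05)(0.099875) + (-0.10)(0.273000) + (-0.10)(0.105000) = 0.35856875
(I − A)⁻¹ = adj(I−A) / det(I−A) ≈
  [   1.5991     0.1283     0.2367     0.2559]
  [   0.2785     1.1560     0.1764     0.1318]
  [   0.7614     0.2311     1.1330     0.1349]
  [   0.2928     0.0889     0.4358     1.5904]
Δx = (I − A)⁻¹ Δd with Δd having -30 in the Apparel component and 0 elsewhere.
So Δx_2 = L_21 · (-30), where L_21 = adj(I−A)_21 / det(I−A) = 0.099875 / 0.35856875.
Δx_2 = 0.099875 × (-30) / 0.35856875 = -2.99625 / 0.35856875 ≈ -8.36.

Δx_2 = -8.36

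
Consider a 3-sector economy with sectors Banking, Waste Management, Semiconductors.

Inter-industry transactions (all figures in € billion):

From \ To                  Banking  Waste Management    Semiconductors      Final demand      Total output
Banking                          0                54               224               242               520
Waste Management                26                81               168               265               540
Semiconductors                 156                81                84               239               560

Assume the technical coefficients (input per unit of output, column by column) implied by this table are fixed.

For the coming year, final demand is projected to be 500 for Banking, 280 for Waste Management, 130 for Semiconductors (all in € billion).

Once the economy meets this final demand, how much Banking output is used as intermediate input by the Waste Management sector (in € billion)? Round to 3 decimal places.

Technical coefficients a_ij = z_ij / X_j:
  a_BB = 0/520 = 0.00, a_WB = 26/520 = 0.05, a_SB = 156/520 = 0.30
  a_BW = 54/540 = 0.10, a_WW = 81/540 = 0.15, a_SW = 81/540 = 0.15
  a_BS = 224/560 = 0.40, a_WS = 168/560 = 0.30, a_SS = 84/560 = 0.15
I − A =
  [   1.00    -0.10    -0.40]
  [  -0.05     0.85    -0.30]
  [  -0.30    -0.15     0.85]
Cofactors of I−A, C_ij = (−1)^(i+j)·(minor ij) (rows/columns in the sector order above):
  C_11 = (0.85)(0.85) − (-0.30)(-0.15) = 0.6775
  C_12 = −[(-0.05)(0.85) − (-0.30)(-0.30)] = 0.1325
  C_13 = (-0.05)(-0.15) − (0.85)(-0.30) = 0.2625
  C_21 = −[(-0.10)(0.85) − (-0.40)(-0.15)] = 0.1450
  C_22 = (1.00)(0.85) − (-0.40)(-0.30) = 0.7300
  C_23 = −[(1.00)(-0.15) − (-0.10)(-0.30)] = 0.1800
  C_31 = (-0.10)(-0.30) − (-0.40)(0.85) = 0.3700
  C_32 = −[(1.00)(-0.30) − (-0.40)(-0.05)] = 0.3200
  C_33 = (1.00)(0.85) − (-0.10)(-0.05) = 0.8450
det(I−A) = Σ_j (I−A)_1j·C_1j = (1.00)(0.6775) + (-0.10)(0.1325) + (-0.40)(0.2625) = 0.55925
adj(I−A) = Cᵀ =
  [ 0.6775   0.1450   0.3700]
  [ 0.1325   0.7300   0.3200]
  [ 0.2625   0.1800   0.8450]
(I − A)⁻¹ = adj(I−A) / det(I−A) ≈
  [   1.2114     0.2593     0.6616]
  [   0.2369     1.3053     0.5722]
  [   0.4694     0.3219     1.5110]
First solve x = (I − A)⁻¹ d = adj(I−A)·d / det(I−A); in particular x_W = (0.1325·500 + 0.7300·280 + 0.3200·130) / 0.55925 = 312.25 / 0.55925 ≈ 558.33706.
Intermediate flow from B to W: z_BW = a_BW · x_W = 0.10 × 312.25 / 0.55925 = 31.225 / 0.55925 ≈ 55.834.

z_BW = 55.834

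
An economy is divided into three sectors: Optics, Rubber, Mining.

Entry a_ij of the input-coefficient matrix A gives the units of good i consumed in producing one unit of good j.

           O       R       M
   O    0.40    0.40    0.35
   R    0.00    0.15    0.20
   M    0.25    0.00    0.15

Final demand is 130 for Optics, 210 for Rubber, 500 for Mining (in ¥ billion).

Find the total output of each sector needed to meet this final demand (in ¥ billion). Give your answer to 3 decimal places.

x_O = 1044.084, x_R = 457.722, x_M = 895.319

I − A =
  [   0.60    -0.40    -0.35]
  [   0.00     0.85    -0.20]
  [  -0.25     0.00     0.85]
Cofactors of I−A, C_ij = (−1)^(i+j)·(minor ij) (rows/columns in the sector order above):
  C_11 = (0.85)(0.85) − (-0.20)(0.00) = 0.7225
  C_12 = −[(0.00)(0.85) − (-0.20)(-0.25)] = 0.0500
  C_13 = (0.00)(0.00) − (0.85)(-0.25) = 0.2125
  C_21 = −[(-0.40)(0.85) − (-0.35)(0.00)] = 0.3400
  C_22 = (0.60)(0.85) − (-0.35)(-0.25) = 0.4225
  C_23 = −[(0.60)(0.00) − (-0.40)(-0.25)] = 0.1000
  C_31 = (-0.40)(-0.20) − (-0.35)(0.85) = 0.3775
  C_32 = −[(0.60)(-0.20) − (-0.35)(0.00)] = 0.1200
  C_33 = (0.60)(0.85) − (-0.40)(0.00) = 0.5100
det(I−A) = Σ_j (I−A)_1j·C_1j = (0.60)(0.7225) + (-0.40)(0.0500) + (-0.35)(0.2125) = 0.339125
adj(I−A) = Cᵀ =
  [ 0.7225   0.3400   0.3775]
  [ 0.0500   0.4225   0.1200]
  [ 0.2125   0.1000   0.5100]
(I − A)⁻¹ = adj(I−A) / det(I−A) ≈
  [   2.1305     1.0026     1.1132]
  [   0.1474     1.2459     0.3539]
  [   0.6266     0.2949     1.5039]
x = (I − A)⁻¹ d = adj(I−A)·d / det(I−A), with det(I−A) = 0.339125:
  x_O = (0.7225·130 + 0.3400·210 + 0.3775·500) / 0.339125 = 354.075 / 0.339125 ≈ 1044.084
  x_R = (0.0500·130 + 0.4225·210 + 0.1200·500) / 0.339125 = 155.225 / 0.339125 ≈ 457.722
  x_M = (0.2125·130 + 0.1000·210 + 0.5100·500) / 0.339125 = 303.625 / 0.339125 ≈ 895.319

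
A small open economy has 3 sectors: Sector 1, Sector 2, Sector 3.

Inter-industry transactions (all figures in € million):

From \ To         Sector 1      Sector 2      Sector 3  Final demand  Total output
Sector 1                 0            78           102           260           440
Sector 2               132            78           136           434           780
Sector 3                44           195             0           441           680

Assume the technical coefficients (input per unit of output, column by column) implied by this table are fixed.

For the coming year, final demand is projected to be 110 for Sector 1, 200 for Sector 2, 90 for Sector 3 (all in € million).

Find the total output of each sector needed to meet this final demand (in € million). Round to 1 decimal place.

x_1 = 170.1, x_2 = 320.5, x_3 = 187.1

Technical coefficients a_ij = z_ij / X_j:
  a_11 = 0/440 = 0.00, a_21 = 132/440 = 0.30, a_31 = 44/440 = 0.10
  a_12 = 78/780 = 0.10, a_22 = 78/780 = 0.10, a_32 = 195/780 = 0.25
  a_13 = 102/680 = 0.15, a_23 = 136/680 = 0.20, a_33 = 0/680 = 0.00
I − A =
  [   1.00    -0.10    -0.15]
  [  -0.30     0.90    -0.20]
  [  -0.10    -0.25     1.00]
Cofactors of I−A, C_ij = (−1)^(i+j)·(minor ij) (rows/columns in the sector order above):
  C_11 = (0.90)(1.00) − (-0.20)(-0.25) = 0.8500
  C_12 = −[(-0.30)(1.00) − (-0.20)(-0.10)] = 0.3200
  C_13 = (-0.30)(-0.25) − (0.90)(-0.10) = 0.1650
  C_21 = −[(-0.10)(1.00) − (-0.15)(-0.25)] = 0.1375
  C_22 = (1.00)(1.00) − (-0.15)(-0.10) = 0.9850
  C_23 = −[(1.00)(-0.25) − (-0.10)(-0.10)] = 0.2600
  C_31 = (-0.10)(-0.20) − (-0.15)(0.90) = 0.1550
  C_32 = −[(1.00)(-0.20) − (-0.15)(-0.30)] = 0.2450
  C_33 = (1.00)(0.90) − (-0.10)(-0.30) = 0.8700
det(I−A) = Σ_j (I−A)_1j·C_1j = (1.00)(0.8500) + (-0.10)(0.3200) + (-0.15)(0.1650) = 0.79325
adj(I−A) = Cᵀ =
  [ 0.8500   0.1375   0.1550]
  [ 0.3200   0.9850   0.2450]
  [ 0.1650   0.2600   0.8700]
(I − A)⁻¹ = adj(I−A) / det(I−A) ≈
  [   1.0715     0.1733     0.1954]
  [   0.4034     1.2417     0.3089]
  [   0.2080     0.3278     1.0968]
x = (I − A)⁻¹ d = adj(I−A)·d / det(I−A), with det(I−A) = 0.79325:
  x_1 = (0.8500·110 + 0.1375·200 + 0.1550·90) / 0.79325 = 134.95 / 0.79325 ≈ 170.1
  x_2 = (0.3200·110 + 0.9850·200 + 0.2450·90) / 0.79325 = 254.25 / 0.79325 ≈ 320.5
  x_3 = (0.1650·110 + 0.2600·200 + 0.8700·90) / 0.79325 = 148.45 / 0.79325 ≈ 187.1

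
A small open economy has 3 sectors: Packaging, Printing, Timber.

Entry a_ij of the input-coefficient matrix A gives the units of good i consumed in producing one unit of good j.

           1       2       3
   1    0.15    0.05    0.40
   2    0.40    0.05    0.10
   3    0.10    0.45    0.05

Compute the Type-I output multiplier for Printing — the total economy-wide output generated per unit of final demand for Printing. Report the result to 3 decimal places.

I − A =
  [   0.85    -0.05    -0.40]
  [  -0.40     0.95    -0.10]
  [  -0.10    -0.45     0.95]
Cofactors of I−A, C_ij = (−1)^(i+j)·(minor ij) (rows/columns in the sector order above):
  C_11 = (0.95)(0.95) − (-0.10)(-0.45) = 0.8575
  C_12 = −[(-0.40)(0.95) − (-0.10)(-0.10)] = 0.3900
  C_13 = (-0.40)(-0.45) − (0.95)(-0.10) = 0.2750
  C_21 = −[(-0.05)(0.95) − (-0.40)(-0.45)] = 0.2275
  C_22 = (0.85)(0.95) − (-0.40)(-0.10) = 0.7675
  C_23 = −[(0.85)(-0.45) − (-0.05)(-0.10)] = 0.3875
  C_31 = (-0.05)(-0.10) − (-0.40)(0.95) = 0.3850
  C_32 = −[(0.85)(-0.10) − (-0.40)(-0.40)] = 0.2450
  C_33 = (0.85)(0.95) − (-0.05)(-0.40) = 0.7875
det(I−A) = Σ_j (I−A)_1j·C_1j = (0.85)(0.8575) + (-0.05)(0.3900) + (-0.40)(0.2750) = 0.599375
adj(I−A) = Cᵀ =
  [ 0.8575   0.2275   0.3850]
  [ 0.3900   0.7675   0.2450]
  [ 0.2750   0.3875   0.7875]
(I − A)⁻¹ = adj(I−A) / det(I−A) ≈
  [   1.4307     0.3796     0.6423]
  [   0.6507     1.2805     0.4088]
  [   0.4588     0.6465     1.3139]
The output multiplier for sector j is the column-j sum of the Leontief inverse (I − A)⁻¹ = adj(I−A) / det(I−A).
Column 2 of adj(I−A): (0.2275, 0.7675, 0.3875); det(I−A) = 0.599375.
m_2 = (0.2275 + 0.7675 + 0.3875) / 0.599375 = 1.3825 / 0.599375 ≈ 2.307.

m_2 = 2.307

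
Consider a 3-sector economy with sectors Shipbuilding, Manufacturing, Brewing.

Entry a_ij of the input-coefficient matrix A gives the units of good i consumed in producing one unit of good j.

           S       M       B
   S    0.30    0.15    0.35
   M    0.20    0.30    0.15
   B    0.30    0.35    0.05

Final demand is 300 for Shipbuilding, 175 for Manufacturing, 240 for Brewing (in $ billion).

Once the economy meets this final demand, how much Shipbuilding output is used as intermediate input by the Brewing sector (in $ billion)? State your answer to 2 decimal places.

I − A =
  [   0.70    -0.15    -0.35]
  [  -0.20     0.70    -0.15]
  [  -0.30    -0.35     0.95]
Cofactors of I−A, C_ij = (−1)^(i+j)·(minor ij) (rows/columns in the sector order above):
  C_11 = (0.70)(0.95) − (-0.15)(-0.35) = 0.6125
  C_12 = −[(-0.20)(0.95) − (-0.15)(-0.30)] = 0.2350
  C_13 = (-0.20)(-0.35) − (0.70)(-0.30) = 0.2800
  C_21 = −[(-0.15)(0.95) − (-0.35)(-0.35)] = 0.2650
  C_22 = (0.70)(0.95) − (-0.35)(-0.30) = 0.5600
  C_23 = −[(0.70)(-0.35) − (-0.15)(-0.30)] = 0.2900
  C_31 = (-0.15)(-0.15) − (-0.35)(0.70) = 0.2675
  C_32 = −[(0.70)(-0.15) − (-0.35)(-0.20)] = 0.1750
  C_33 = (0.70)(0.70) − (-0.15)(-0.20) = 0.4600
det(I−A) = Σ_j (I−A)_1j·C_1j = (0.70)(0.6125) + (-0.15)(0.2350) + (-0.35)(0.2800) = 0.2955
adj(I−A) = Cᵀ =
  [ 0.6125   0.2650   0.2675]
  [ 0.2350   0.5600   0.1750]
  [ 0.2800   0.2900   0.4600]
(I − A)⁻¹ = adj(I−A) / det(I−A) ≈
  [   2.0728     0.8968     0.9052]
  [   0.7953     1.8951     0.5922]
  [   0.9475     0.9814     1.5567]
First solve x = (I − A)⁻¹ d = adj(I−A)·d / det(I−A); in particular x_B = (0.2800·300 + 0.2900·175 + 0.4600·240) / 0.2955 = 245.15 / 0.2955 ≈ 829.6108.
Intermediate flow from S to B: z_SB = a_SB · x_B = 0.35 × 245.15 / 0.2955 = 85.8025 / 0.2955 ≈ 290.36.

z_SB = 290.36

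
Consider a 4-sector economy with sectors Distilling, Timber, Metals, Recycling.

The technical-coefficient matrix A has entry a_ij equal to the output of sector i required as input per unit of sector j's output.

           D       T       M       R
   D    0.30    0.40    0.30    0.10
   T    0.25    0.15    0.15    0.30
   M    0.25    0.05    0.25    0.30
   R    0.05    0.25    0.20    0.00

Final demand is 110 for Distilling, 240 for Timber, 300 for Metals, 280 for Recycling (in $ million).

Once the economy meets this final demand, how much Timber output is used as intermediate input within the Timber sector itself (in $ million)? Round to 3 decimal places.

z_TT = 212.907

I − A =
  [   0.70    -0.40    -0.30    -0.10]
  [  -0.25     0.85    -0.15    -0.30]
  [  -0.25    -0.05     0.75    -0.30]
  [  -0.05    -0.25    -0.20     1.00]
Compute the cofactors C_ij = (−1)^(i+j)·(3×3 minor ij) of I−A; the adjugate is their transpose:
adj(I−A) = Cᵀ =
  [ 0.50850   0.33325   0.33725   0.25200]
  [ 0.23850   0.39475   0.23075   0.21150]
  [ 0.23850   0.19950   0.42600   0.21150]
  [ 0.13275   0.15525   0.15975   0.28350]
det(I−A) = Σ_j (I−A)_1j·C_1j = (0.70)(0.50850) + (-0.40)(0.23850) + (-0.30)(0.23850) + (-0.10)(0.13275) = 0.175725
(I − A)⁻¹ = adj(I−A) / det(I−A) ≈
  [   2.8937     1.8964     1.9192     1.4341]
  [   1.3572     2.2464     1.3131     1.2036]
  [   1.3572     1.1353     2.4242     1.2036]
  [   0.7554     0.8835     0.9091     1.6133]
First solve x = (I − A)⁻¹ d = adj(I−A)·d / det(I−A); in particular x_T = (0.23850·110 + 0.39475·240 + 0.23075·300 + 0.21150·280) / 0.175725 = 249.42 / 0.175725 ≈ 1419.37687.
Intermediate flow from T to T: z_TT = a_TT · x_T = 0.15 × 249.42 / 0.175725 = 37.413 / 0.175725 ≈ 212.907.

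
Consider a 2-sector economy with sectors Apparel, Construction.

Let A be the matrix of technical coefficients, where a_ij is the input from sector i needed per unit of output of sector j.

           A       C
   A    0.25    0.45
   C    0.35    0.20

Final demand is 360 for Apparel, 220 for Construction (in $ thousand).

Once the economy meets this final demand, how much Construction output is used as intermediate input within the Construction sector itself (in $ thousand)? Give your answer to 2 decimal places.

z_CC = 131.53

I − A =
  [   0.75    -0.45]
  [  -0.35     0.80]
det(I−A) = (0.75)(0.80) − (-0.45)(-0.35) = 0.4425
adj(I−A) = [[0.80, 0.45], [0.35, 0.75]]
(I − A)⁻¹ = adj(I−A) / det(I−A) ≈
  [   1.8079     1.0169]
  [   0.7910     1.6949]
First solve x = (I − A)⁻¹ d = adj(I−A)·d / det(I−A); in particular x_C = (0.35·360 + 0.75·220) / 0.4425 = 291.00 / 0.4425 ≈ 657.6271.
Intermediate flow from C to C: z_CC = a_CC · x_C = 0.20 × 291.00 / 0.4425 = 58.20 / 0.4425 ≈ 131.53.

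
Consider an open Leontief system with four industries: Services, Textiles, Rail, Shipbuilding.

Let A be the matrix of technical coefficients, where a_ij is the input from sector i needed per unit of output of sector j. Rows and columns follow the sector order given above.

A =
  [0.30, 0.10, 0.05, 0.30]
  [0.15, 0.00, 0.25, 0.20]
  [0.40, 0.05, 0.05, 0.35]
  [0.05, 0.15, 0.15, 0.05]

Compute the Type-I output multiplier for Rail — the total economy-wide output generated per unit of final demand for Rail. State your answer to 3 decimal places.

I − A =
  [   0.70    -0.10    -0.05    -0.30]
  [  -0.15     1.00    -0.25    -0.20]
  [  -0.40    -0.05     0.95    -0.35]
  [  -0.05    -0.15    -0.15     0.95]
Compute the cofactors C_ij = (−1)^(i+j)·(3×3 minor ij) of I−A; the adjugate is their transpose:
adj(I−A) = Cᵀ =
  [ 0.795000   0.135000   0.129000   0.327000]
  [ 0.248375   0.542875   0.197875   0.265625]
  [ 0.401000   0.127000   0.607000   0.377000]
  [ 0.144375   0.112875   0.133875   0.611625]
det(I−A) = Σ_j (I−A)_1j·C_1j = (0.70)(0.795000) + (-0.10)(0.248375) + (-0.05)(0.401000) + (-0.30)(0.144375) = 0.4683
(I − A)⁻¹ = adj(I−A) / det(I−A) ≈
  [   1.6976     0.2883     0.2755     0.6983]
  [   0.5304     1.1592     0.4225     0.5672]
  [   0.8563     0.2712     1.2962     0.8050]
  [   0.3083     0.2410     0.2859     1.3061]
The output multiplier for sector j is the column-j sum of the Leontief inverse (I − A)⁻¹ = adj(I−A) / det(I−A).
Column 3 of adj(I−A): (0.129000, 0.197875, 0.607000, 0.133875); det(I−A) = 0.4683.
m_3 = (0.129000 + 0.197875 + 0.607000 + 0.133875) / 0.4683 = 1.06775 / 0.4683 ≈ 2.280.

m_3 = 2.280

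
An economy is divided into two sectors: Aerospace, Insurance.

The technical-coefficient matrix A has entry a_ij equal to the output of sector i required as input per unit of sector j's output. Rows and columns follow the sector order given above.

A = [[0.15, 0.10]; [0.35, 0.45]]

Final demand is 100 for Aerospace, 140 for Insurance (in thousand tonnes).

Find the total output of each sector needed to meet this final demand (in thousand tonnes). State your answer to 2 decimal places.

x_1 = 159.54, x_2 = 356.07

I − A =
  [   0.85    -0.10]
  [  -0.35     0.55]
det(I−A) = (0.85)(0.55) − (-0.10)(-0.35) = 0.4325
adj(I−A) = [[0.55, 0.10], [0.35, 0.85]]
(I − A)⁻¹ = adj(I−A) / det(I−A) ≈
  [   1.2717     0.2312]
  [   0.8092     1.9653]
x = (I − A)⁻¹ d = adj(I−A)·d / det(I−A), with det(I−A) = 0.4325:
  x_1 = (0.55·100 + 0.10·140) / 0.4325 = 69.00 / 0.4325 ≈ 159.54
  x_2 = (0.35·100 + 0.85·140) / 0.4325 = 154.00 / 0.4325 ≈ 356.07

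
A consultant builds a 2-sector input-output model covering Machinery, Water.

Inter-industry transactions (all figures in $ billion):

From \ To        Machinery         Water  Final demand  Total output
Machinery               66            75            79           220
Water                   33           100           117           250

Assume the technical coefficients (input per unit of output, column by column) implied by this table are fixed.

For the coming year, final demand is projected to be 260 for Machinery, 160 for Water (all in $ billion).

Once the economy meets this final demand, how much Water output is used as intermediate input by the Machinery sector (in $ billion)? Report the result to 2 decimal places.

Technical coefficients a_ij = z_ij / X_j:
  a_11 = 66/220 = 0.30, a_21 = 33/220 = 0.15
  a_12 = 75/250 = 0.30, a_22 = 100/250 = 0.40
I − A =
  [   0.70    -0.30]
  [  -0.15     0.60]
det(I−A) = (0.70)(0.60) − (-0.30)(-0.15) = 0.3750
adj(I−A) = [[0.60, 0.30], [0.15, 0.70]]
(I − A)⁻¹ = adj(I−A) / det(I−A) ≈
  [   1.6000     0.8000]
  [   0.4000     1.8667]
First solve x = (I − A)⁻¹ d = adj(I−A)·d / det(I−A); in particular x_1 = (0.60·260 + 0.30·160) / 0.3750 = 204.00 / 0.3750 = 544.0000.
Intermediate flow from 2 to 1: z_21 = a_21 · x_1 = 0.15 × 204.00 / 0.3750 = 30.60 / 0.3750 = 81.60.

z_21 = 81.60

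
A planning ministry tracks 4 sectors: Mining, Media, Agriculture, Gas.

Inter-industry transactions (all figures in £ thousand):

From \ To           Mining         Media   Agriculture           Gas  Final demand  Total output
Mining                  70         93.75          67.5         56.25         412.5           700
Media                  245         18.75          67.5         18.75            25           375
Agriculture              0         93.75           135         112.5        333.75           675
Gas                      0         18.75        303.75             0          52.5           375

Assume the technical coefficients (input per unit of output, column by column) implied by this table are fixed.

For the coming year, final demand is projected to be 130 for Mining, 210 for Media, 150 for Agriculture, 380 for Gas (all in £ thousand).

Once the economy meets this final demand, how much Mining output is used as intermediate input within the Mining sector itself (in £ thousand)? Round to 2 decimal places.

Technical coefficients a_ij = z_ij / X_j:
  a_11 = 70/700 = 0.10, a_21 = 245/700 = 0.35, a_31 = 0/700 = 0.00, a_41 = 0/700 = 0.00
  a_12 = 93.75/375 = 0.25, a_22 = 18.75/375 = 0.05, a_32 = 93.75/375 = 0.25, a_42 = 18.75/375 = 0.05
  a_13 = 67.5/675 = 0.10, a_23 = 67.5/675 = 0.10, a_33 = 135/675 = 0.20, a_43 = 303.75/675 = 0.45
  a_14 = 56.25/375 = 0.15, a_24 = 18.75/375 = 0.05, a_34 = 112.5/375 = 0.30, a_44 = 0/375 = 0.00
I − A =
  [   0.90    -0.25    -0.10    -0.15]
  [  -0.35     0.95    -0.10    -0.05]
  [   0.00    -0.25     0.80    -0.30]
  [   0.00    -0.05    -0.45     1.00]
Compute the cofactors C_ij = (−1)^(i+j)·(3×3 minor ij) of I−A; the adjugate is their transpose:
adj(I−A) = Cᵀ =
  [ 0.597625   0.215625   0.190250   0.157500]
  [ 0.232750   0.598500   0.168875   0.115500]
  [ 0.092750   0.238500   0.762625   0.254625]
  [ 0.053375   0.137250   0.351625   0.582750]
det(I−A) = Σ_j (I−A)_1j·C_1j = (0.90)(0.597625) + (-0.25)(0.232750) + (-0.10)(0.092750) + (-0.15)(0.053375) = 0.46239375
(I − A)⁻¹ = adj(I−A) / det(I−A) ≈
  [   1.2925     0.4663     0.4114     0.3406]
  [   0.5034     1.2944     0.3652     0.2498]
  [   0.2006     0.5158     1.6493     0.5507]
  [   0.1154     0.2968     0.7604     1.2603]
First solve x = (I − A)⁻¹ d = adj(I−A)·d / det(I−A); in particular x_1 = (0.597625·130 + 0.215625·210 + 0.190250·150 + 0.157500·380) / 0.46239375 = 211.36 / 0.46239375 ≈ 457.0996.
Intermediate flow from 1 to 1: z_11 = a_11 · x_1 = 0.10 × 211.36 / 0.46239375 = 21.136 / 0.46239375 ≈ 45.71.

z_11 = 45.71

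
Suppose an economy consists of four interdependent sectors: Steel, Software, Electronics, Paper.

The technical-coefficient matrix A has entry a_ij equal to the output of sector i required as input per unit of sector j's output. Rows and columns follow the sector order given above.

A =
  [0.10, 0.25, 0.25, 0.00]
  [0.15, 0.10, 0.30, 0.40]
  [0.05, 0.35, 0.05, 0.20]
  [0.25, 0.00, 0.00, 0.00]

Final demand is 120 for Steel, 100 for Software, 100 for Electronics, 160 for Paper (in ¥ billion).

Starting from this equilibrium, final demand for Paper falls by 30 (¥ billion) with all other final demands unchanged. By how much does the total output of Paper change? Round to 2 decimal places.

I − A =
  [   0.90    -0.25    -0.25     0.00]
  [  -0.15     0.90    -0.30    -0.40]
  [  -0.05    -0.35     0.95    -0.20]
  [  -0.25     0.00     0.00     1.00]
Compute the cofactors C_ij = (−1)^(i+j)·(3×3 minor ij) of I−A; the adjugate is their transpose:
adj(I−A) = Cᵀ =
  [ 0.75000   0.32500   0.30000   0.19000]
  [ 0.26750   0.83000   0.33250   0.39850]
  [ 0.17750   0.34000   0.74750   0.28550]
  [ 0.18750   0.08125   0.07500   0.61125]
det(I−A) = Σ_j (I−A)_1j·C_1j = (0.90)(0.75000) + (-0.25)(0.26750) + (-0.25)(0.17750) + (0.00)(0.18750) = 0.56375
(I − A)⁻¹ = adj(I−A) / det(I−A) ≈
  [   1.3304     0.5765     0.5322     0.3370]
  [   0.4745     1.4723     0.5898     0.7069]
  [   0.3149     0.6031     1.3259     0.5064]
  [   0.3326     0.1441     0.1330     1.0843]
Δx = (I − A)⁻¹ Δd with Δd having -30 in the Paper component and 0 elsewhere.
So Δx_4 = L_44 · (-30), where L_44 = adj(I−A)_44 / det(I−A) = 0.61125 / 0.56375.
Δx_4 = 0.61125 × (-30) / 0.56375 = -18.3375 / 0.56375 ≈ -32.53.

Δx_4 = -32.53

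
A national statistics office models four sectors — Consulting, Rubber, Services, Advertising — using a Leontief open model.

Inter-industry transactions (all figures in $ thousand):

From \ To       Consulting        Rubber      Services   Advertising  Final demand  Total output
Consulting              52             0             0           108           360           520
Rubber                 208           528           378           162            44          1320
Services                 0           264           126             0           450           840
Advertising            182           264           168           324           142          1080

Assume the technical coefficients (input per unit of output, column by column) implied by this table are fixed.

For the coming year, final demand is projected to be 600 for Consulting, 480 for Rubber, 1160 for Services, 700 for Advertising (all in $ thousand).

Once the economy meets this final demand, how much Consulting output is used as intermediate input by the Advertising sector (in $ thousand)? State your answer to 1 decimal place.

Technical coefficients a_ij = z_ij / X_j:
  a_CC = 52/520 = 0.10, a_RC = 208/520 = 0.40, a_SC = 0/520 = 0.00, a_AC = 182/520 = 0.35
  a_CR = 0/1320 = 0.00, a_RR = 528/1320 = 0.40, a_SR = 264/1320 = 0.20, a_AR = 264/1320 = 0.20
  a_CS = 0/840 = 0.00, a_RS = 378/840 = 0.45, a_SS = 126/840 = 0.15, a_AS = 168/840 = 0.20
  a_CA = 108/1080 = 0.10, a_RA = 162/1080 = 0.15, a_SA = 0/1080 = 0.00, a_AA = 324/1080 = 0.30
I − A =
  [   0.90     0.00     0.00    -0.10]
  [  -0.40     0.60    -0.45    -0.15]
  [   0.00    -0.20     0.85     0.00]
  [  -0.35    -0.20    -0.20     0.70]
Compute the cofactors C_ij = (−1)^(i+j)·(3×3 minor ij) of I−A; the adjugate is their transpose:
adj(I−A) = Cᵀ =
  [ 0.262500   0.021000   0.021000   0.042000]
  [ 0.282625   0.505750   0.302750   0.148750]
  [ 0.066500   0.119000   0.322000   0.035000]
  [ 0.231000   0.189000   0.189000   0.378000]
det(I−A) = Σ_j (I−A)_1j·C_1j = (0.90)(0.262500) + (0.00)(0.282625) + (0.00)(0.066500) + (-0.10)(0.231000) = 0.21315
(I − A)⁻¹ = adj(I−A) / det(I−A) ≈
  [   1.2315     0.0985     0.0985     0.1970]
  [   1.3259     2.3727     1.4204     0.6979]
  [   0.3120     0.5583     1.5107     0.1642]
  [   1.0837     0.8867     0.8867     1.7734]
First solve x = (I − A)⁻¹ d = adj(I−A)·d / det(I−A); in particular x_A = (0.231000·600 + 0.189000·480 + 0.189000·1160 + 0.378000·700) / 0.21315 = 713.16 / 0.21315 ≈ 3345.813.
Intermediate flow from C to A: z_CA = a_CA · x_A = 0.10 × 713.16 / 0.21315 = 71.316 / 0.21315 ≈ 334.6.

z_CA = 334.6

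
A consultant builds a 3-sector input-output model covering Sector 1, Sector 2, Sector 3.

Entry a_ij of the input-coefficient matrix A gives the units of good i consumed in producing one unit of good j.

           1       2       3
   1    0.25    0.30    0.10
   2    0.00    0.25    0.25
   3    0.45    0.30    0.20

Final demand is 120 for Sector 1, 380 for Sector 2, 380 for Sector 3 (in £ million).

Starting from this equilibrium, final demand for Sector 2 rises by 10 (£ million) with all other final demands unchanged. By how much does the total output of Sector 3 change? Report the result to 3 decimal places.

I − A =
  [   0.75    -0.30    -0.10]
  [   0.00     0.75    -0.25]
  [  -0.45    -0.30     0.80]
Cofactors of I−A, C_ij = (−1)^(i+j)·(minor ij) (rows/columns in the sector order above):
  C_11 = (0.75)(0.80) − (-0.25)(-0.30) = 0.5250
  C_12 = −[(0.00)(0.80) − (-0.25)(-0.45)] = 0.1125
  C_13 = (0.00)(-0.30) − (0.75)(-0.45) = 0.3375
  C_21 = −[(-0.30)(0.80) − (-0.10)(-0.30)] = 0.2700
  C_22 = (0.75)(0.80) − (-0.10)(-0.45) = 0.5550
  C_23 = −[(0.75)(-0.30) − (-0.30)(-0.45)] = 0.3600
  C_31 = (-0.30)(-0.25) − (-0.10)(0.75) = 0.1500
  C_32 = −[(0.75)(-0.25) − (-0.10)(0.00)] = 0.1875
  C_33 = (0.75)(0.75) − (-0.30)(0.00) = 0.5625
det(I−A) = Σ_j (I−A)_1j·C_1j = (0.75)(0.5250) + (-0.30)(0.1125) + (-0.10)(0.3375) = 0.32625
adj(I−A) = Cᵀ =
  [ 0.5250   0.2700   0.1500]
  [ 0.1125   0.5550   0.1875]
  [ 0.3375   0.3600   0.5625]
(I − A)⁻¹ = adj(I−A) / det(I−A) ≈
  [   1.6092     0.8276     0.4598]
  [   0.3448     1.7011     0.5747]
  [   1.0345     1.1034     1.7241]
Δx = (I − A)⁻¹ Δd with Δd having +10 in the Sector 2 component and 0 elsewhere.
So Δx_3 = L_32 · (+10), where L_32 = adj(I−A)_32 / det(I−A) = 0.3600 / 0.32625.
Δx_3 = 0.3600 × (+10) / 0.32625 = 3.60 / 0.32625 ≈ 11.034.

Δx_3 = 11.034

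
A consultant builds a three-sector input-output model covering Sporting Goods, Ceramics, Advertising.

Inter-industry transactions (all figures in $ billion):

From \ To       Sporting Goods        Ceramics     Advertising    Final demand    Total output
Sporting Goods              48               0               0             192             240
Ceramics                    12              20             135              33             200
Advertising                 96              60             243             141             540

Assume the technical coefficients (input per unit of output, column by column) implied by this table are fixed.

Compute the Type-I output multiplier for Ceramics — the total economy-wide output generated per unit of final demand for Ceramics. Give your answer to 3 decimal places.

m_C = 2.024

Technical coefficients a_ij = z_ij / X_j:
  a_SS = 48/240 = 0.20, a_CS = 12/240 = 0.05, a_AS = 96/240 = 0.40
  a_SC = 0/200 = 0.00, a_CC = 20/200 = 0.10, a_AC = 60/200 = 0.30
  a_SA = 0/540 = 0.00, a_CA = 135/540 = 0.25, a_AA = 243/540 = 0.45
I − A =
  [   0.80     0.00     0.00]
  [  -0.05     0.90    -0.25]
  [  -0.40    -0.30     0.55]
Cofactors of I−A, C_ij = (−1)^(i+j)·(minor ij) (rows/columns in the sector order above):
  C_11 = (0.90)(0.55) − (-0.25)(-0.30) = 0.4200
  C_12 = −[(-0.05)(0.55) − (-0.25)(-0.40)] = 0.1275
  C_13 = (-0.05)(-0.30) − (0.90)(-0.40) = 0.3750
  C_21 = −[(0.00)(0.55) − (0.00)(-0.30)] = 0.0000
  C_22 = (0.80)(0.55) − (0.00)(-0.40) = 0.4400
  C_23 = −[(0.80)(-0.30) − (0.00)(-0.40)] = 0.2400
  C_31 = (0.00)(-0.25) − (0.00)(0.90) = 0.0000
  C_32 = −[(0.80)(-0.25) − (0.00)(-0.05)] = 0.2000
  C_33 = (0.80)(0.90) − (0.00)(-0.05) = 0.7200
det(I−A) = Σ_j (I−A)_1j·C_1j = (0.80)(0.4200) + (0.00)(0.1275) + (0.00)(0.3750) = 0.3360
adj(I−A) = Cᵀ =
  [ 0.4200   0.0000   0.0000]
  [ 0.1275   0.4400   0.2000]
  [ 0.3750   0.2400   0.7200]
(I − A)⁻¹ = adj(I−A) / det(I−A) ≈
  [   1.2500     0.0000     0.0000]
  [   0.3795     1.3095     0.5952]
  [   1.1161     0.7143     2.1429]
The output multiplier for sector j is the column-j sum of the Leontief inverse (I − A)⁻¹ = adj(I−A) / det(I−A).
Column C of adj(I−A): (0.0000, 0.4400, 0.2400); det(I−A) = 0.3360.
m_C = (0.0000 + 0.4400 + 0.2400) / 0.3360 = 0.68 / 0.3360 ≈ 2.024.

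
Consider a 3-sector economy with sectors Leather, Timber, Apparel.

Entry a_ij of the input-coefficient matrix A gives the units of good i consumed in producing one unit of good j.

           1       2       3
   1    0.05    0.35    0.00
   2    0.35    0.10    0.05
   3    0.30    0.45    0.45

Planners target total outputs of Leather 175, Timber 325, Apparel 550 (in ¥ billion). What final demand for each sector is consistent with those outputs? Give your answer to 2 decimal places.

d_1 = 52.50, d_2 = 203.75, d_3 = 103.75

I − A =
  [   0.95    -0.35     0.00]
  [  -0.35     0.90    -0.05]
  [  -0.30    -0.45     0.55]
d = (I − A) x:
  d_1 = (+0.95)·175 + (-0.35)·325 + (+0.00)·550 = 52.50
  d_2 = (-0.35)·175 + (+0.90)·325 + (-0.05)·550 = 203.75
  d_3 = (-0.30)·175 + (-0.45)·325 + (+0.55)·550 = 103.75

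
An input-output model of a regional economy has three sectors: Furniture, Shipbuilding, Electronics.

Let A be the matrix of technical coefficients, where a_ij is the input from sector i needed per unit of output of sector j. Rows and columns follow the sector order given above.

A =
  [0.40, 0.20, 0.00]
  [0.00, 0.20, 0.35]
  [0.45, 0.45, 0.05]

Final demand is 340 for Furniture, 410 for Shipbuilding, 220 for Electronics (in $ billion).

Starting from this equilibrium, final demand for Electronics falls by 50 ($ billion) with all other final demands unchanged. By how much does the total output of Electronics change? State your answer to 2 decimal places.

I − A =
  [   0.60    -0.20     0.00]
  [   0.00     0.80    -0.35]
  [  -0.45    -0.45     0.95]
Cofactors of I−A, C_ij = (−1)^(i+j)·(minor ij) (rows/columns in the sector order above):
  C_11 = (0.80)(0.95) − (-0.35)(-0.45) = 0.6025
  C_12 = −[(0.00)(0.95) − (-0.35)(-0.45)] = 0.1575
  C_13 = (0.00)(-0.45) − (0.80)(-0.45) = 0.3600
  C_21 = −[(-0.20)(0.95) − (0.00)(-0.45)] = 0.1900
  C_22 = (0.60)(0.95) − (0.00)(-0.45) = 0.5700
  C_23 = −[(0.60)(-0.45) − (-0.20)(-0.45)] = 0.3600
  C_31 = (-0.20)(-0.35) − (0.00)(0.80) = 0.0700
  C_32 = −[(0.60)(-0.35) − (0.00)(0.00)] = 0.2100
  C_33 = (0.60)(0.80) − (-0.20)(0.00) = 0.4800
det(I−A) = Σ_j (I−A)_1j·C_1j = (0.60)(0.6025) + (-0.20)(0.1575) + (0.00)(0.3600) = 0.3300
adj(I−A) = Cᵀ =
  [ 0.6025   0.1900   0.0700]
  [ 0.1575   0.5700   0.2100]
  [ 0.3600   0.3600   0.4800]
(I − A)⁻¹ = adj(I−A) / det(I−A) ≈
  [   1.8258     0.5758     0.2121]
  [   0.4773     1.7273     0.6364]
  [   1.0909     1.0909     1.4545]
Δx = (I − A)⁻¹ Δd with Δd having -50 in the Electronics component and 0 elsewhere.
So Δx_3 = L_33 · (-50), where L_33 = adj(I−A)_33 / det(I−A) = 0.4800 / 0.3300.
Δx_3 = 0.4800 × (-50) / 0.3300 = -24.00 / 0.3300 ≈ -72.73.

Δx_3 = -72.73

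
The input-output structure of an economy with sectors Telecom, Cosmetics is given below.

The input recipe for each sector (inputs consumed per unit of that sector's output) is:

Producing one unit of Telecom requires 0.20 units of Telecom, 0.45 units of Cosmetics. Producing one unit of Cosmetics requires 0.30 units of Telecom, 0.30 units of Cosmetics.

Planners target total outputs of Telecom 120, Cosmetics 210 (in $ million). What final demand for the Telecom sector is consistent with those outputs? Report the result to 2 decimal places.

d_T = 33.00

I − A =
  [   0.80    -0.30]
  [  -0.45     0.70]
d = (I − A) x:
  d_T = (+0.80)·120 + (-0.30)·210 = 33.00
  d_C = (-0.45)·120 + (+0.70)·210 = 93.00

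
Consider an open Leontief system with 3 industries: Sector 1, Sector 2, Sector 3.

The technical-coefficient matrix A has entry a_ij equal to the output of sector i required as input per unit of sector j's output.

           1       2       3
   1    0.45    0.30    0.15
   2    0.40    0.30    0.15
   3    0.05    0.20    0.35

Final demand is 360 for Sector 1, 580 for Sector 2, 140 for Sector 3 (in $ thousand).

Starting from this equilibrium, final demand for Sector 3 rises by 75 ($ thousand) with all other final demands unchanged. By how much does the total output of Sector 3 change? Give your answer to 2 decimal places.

I − A =
  [   0.55    -0.30    -0.15]
  [  -0.40     0.70    -0.15]
  [  -0.05    -0.20     0.65]
Cofactors of I−A, C_ij = (−1)^(i+j)·(minor ij) (rows/columns in the sector order above):
  C_11 = (0.70)(0.65) − (-0.15)(-0.20) = 0.4250
  C_12 = −[(-0.40)(0.65) − (-0.15)(-0.05)] = 0.2675
  C_13 = (-0.40)(-0.20) − (0.70)(-0.05) = 0.1150
  C_21 = −[(-0.30)(0.65) − (-0.15)(-0.20)] = 0.2250
  C_22 = (0.55)(0.65) − (-0.15)(-0.05) = 0.3500
  C_23 = −[(0.55)(-0.20) − (-0.30)(-0.05)] = 0.1250
  C_31 = (-0.30)(-0.15) − (-0.15)(0.70) = 0.1500
  C_32 = −[(0.55)(-0.15) − (-0.15)(-0.40)] = 0.1425
  C_33 = (0.55)(0.70) − (-0.30)(-0.40) = 0.2650
det(I−A) = Σ_j (I−A)_1j·C_1j = (0.55)(0.4250) + (-0.30)(0.2675) + (-0.15)(0.1150) = 0.13625
adj(I−A) = Cᵀ =
  [ 0.4250   0.2250   0.1500]
  [ 0.2675   0.3500   0.1425]
  [ 0.1150   0.1250   0.2650]
(I − A)⁻¹ = adj(I−A) / det(I−A) ≈
  [   3.1193     1.6514     1.1009]
  [   1.9633     2.5688     1.0459]
  [   0.8440     0.9174     1.9450]
Δx = (I − A)⁻¹ Δd with Δd having +75 in the Sector 3 component and 0 elsewhere.
So Δx_3 = L_33 · (+75), where L_33 = adj(I−A)_33 / det(I−A) = 0.2650 / 0.13625.
Δx_3 = 0.2650 × (+75) / 0.13625 = 19.875 / 0.13625 ≈ 145.87.

Δx_3 = 145.87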